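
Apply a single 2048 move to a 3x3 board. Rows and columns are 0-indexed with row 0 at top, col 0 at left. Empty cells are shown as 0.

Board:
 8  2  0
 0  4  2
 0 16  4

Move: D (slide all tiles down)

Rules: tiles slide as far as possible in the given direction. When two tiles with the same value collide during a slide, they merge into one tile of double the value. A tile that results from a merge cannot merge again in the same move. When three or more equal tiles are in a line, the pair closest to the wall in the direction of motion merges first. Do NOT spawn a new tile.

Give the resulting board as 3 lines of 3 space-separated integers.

Slide down:
col 0: [8, 0, 0] -> [0, 0, 8]
col 1: [2, 4, 16] -> [2, 4, 16]
col 2: [0, 2, 4] -> [0, 2, 4]

Answer:  0  2  0
 0  4  2
 8 16  4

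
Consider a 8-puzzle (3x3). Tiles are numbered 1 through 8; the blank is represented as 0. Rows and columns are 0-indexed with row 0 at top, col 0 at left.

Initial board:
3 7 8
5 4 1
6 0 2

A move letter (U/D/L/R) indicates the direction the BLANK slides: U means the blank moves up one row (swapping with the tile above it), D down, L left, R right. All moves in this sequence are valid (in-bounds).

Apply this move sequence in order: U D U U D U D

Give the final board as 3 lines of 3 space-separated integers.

After move 1 (U):
3 7 8
5 0 1
6 4 2

After move 2 (D):
3 7 8
5 4 1
6 0 2

After move 3 (U):
3 7 8
5 0 1
6 4 2

After move 4 (U):
3 0 8
5 7 1
6 4 2

After move 5 (D):
3 7 8
5 0 1
6 4 2

After move 6 (U):
3 0 8
5 7 1
6 4 2

After move 7 (D):
3 7 8
5 0 1
6 4 2

Answer: 3 7 8
5 0 1
6 4 2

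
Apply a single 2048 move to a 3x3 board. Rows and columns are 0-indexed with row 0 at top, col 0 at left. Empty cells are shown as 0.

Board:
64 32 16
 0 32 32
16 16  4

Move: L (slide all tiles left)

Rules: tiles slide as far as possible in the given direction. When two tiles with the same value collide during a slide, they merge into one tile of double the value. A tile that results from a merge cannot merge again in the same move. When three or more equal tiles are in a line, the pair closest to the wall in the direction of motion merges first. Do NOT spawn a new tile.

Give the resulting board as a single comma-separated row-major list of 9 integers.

Slide left:
row 0: [64, 32, 16] -> [64, 32, 16]
row 1: [0, 32, 32] -> [64, 0, 0]
row 2: [16, 16, 4] -> [32, 4, 0]

Answer: 64, 32, 16, 64, 0, 0, 32, 4, 0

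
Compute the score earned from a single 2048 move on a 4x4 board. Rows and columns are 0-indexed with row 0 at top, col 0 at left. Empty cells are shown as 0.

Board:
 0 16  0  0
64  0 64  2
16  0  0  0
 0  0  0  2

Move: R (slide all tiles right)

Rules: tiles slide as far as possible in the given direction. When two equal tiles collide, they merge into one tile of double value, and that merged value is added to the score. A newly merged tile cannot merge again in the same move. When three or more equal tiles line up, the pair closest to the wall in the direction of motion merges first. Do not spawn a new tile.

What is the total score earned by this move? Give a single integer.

Slide right:
row 0: [0, 16, 0, 0] -> [0, 0, 0, 16]  score +0 (running 0)
row 1: [64, 0, 64, 2] -> [0, 0, 128, 2]  score +128 (running 128)
row 2: [16, 0, 0, 0] -> [0, 0, 0, 16]  score +0 (running 128)
row 3: [0, 0, 0, 2] -> [0, 0, 0, 2]  score +0 (running 128)
Board after move:
  0   0   0  16
  0   0 128   2
  0   0   0  16
  0   0   0   2

Answer: 128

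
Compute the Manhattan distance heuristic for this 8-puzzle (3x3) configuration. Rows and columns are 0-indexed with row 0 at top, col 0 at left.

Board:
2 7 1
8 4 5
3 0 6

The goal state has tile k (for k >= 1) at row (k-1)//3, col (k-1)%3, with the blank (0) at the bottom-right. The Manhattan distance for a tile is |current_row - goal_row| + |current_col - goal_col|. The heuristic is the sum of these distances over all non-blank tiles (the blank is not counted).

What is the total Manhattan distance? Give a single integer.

Tile 2: at (0,0), goal (0,1), distance |0-0|+|0-1| = 1
Tile 7: at (0,1), goal (2,0), distance |0-2|+|1-0| = 3
Tile 1: at (0,2), goal (0,0), distance |0-0|+|2-0| = 2
Tile 8: at (1,0), goal (2,1), distance |1-2|+|0-1| = 2
Tile 4: at (1,1), goal (1,0), distance |1-1|+|1-0| = 1
Tile 5: at (1,2), goal (1,1), distance |1-1|+|2-1| = 1
Tile 3: at (2,0), goal (0,2), distance |2-0|+|0-2| = 4
Tile 6: at (2,2), goal (1,2), distance |2-1|+|2-2| = 1
Sum: 1 + 3 + 2 + 2 + 1 + 1 + 4 + 1 = 15

Answer: 15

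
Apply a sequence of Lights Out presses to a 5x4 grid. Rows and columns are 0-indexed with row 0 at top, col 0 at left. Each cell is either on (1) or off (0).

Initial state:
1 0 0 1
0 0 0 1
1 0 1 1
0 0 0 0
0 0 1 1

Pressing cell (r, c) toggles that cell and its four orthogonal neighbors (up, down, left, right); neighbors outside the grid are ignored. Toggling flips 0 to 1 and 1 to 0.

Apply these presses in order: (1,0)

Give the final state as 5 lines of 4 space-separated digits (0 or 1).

Answer: 0 0 0 1
1 1 0 1
0 0 1 1
0 0 0 0
0 0 1 1

Derivation:
After press 1 at (1,0):
0 0 0 1
1 1 0 1
0 0 1 1
0 0 0 0
0 0 1 1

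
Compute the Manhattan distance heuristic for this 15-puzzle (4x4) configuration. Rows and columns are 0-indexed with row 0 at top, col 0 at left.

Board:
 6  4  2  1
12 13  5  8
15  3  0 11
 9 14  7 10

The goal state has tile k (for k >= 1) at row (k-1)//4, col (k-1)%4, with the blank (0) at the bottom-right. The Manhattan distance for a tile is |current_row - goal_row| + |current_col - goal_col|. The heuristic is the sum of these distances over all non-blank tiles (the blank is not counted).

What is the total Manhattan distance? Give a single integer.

Answer: 30

Derivation:
Tile 6: at (0,0), goal (1,1), distance |0-1|+|0-1| = 2
Tile 4: at (0,1), goal (0,3), distance |0-0|+|1-3| = 2
Tile 2: at (0,2), goal (0,1), distance |0-0|+|2-1| = 1
Tile 1: at (0,3), goal (0,0), distance |0-0|+|3-0| = 3
Tile 12: at (1,0), goal (2,3), distance |1-2|+|0-3| = 4
Tile 13: at (1,1), goal (3,0), distance |1-3|+|1-0| = 3
Tile 5: at (1,2), goal (1,0), distance |1-1|+|2-0| = 2
Tile 8: at (1,3), goal (1,3), distance |1-1|+|3-3| = 0
Tile 15: at (2,0), goal (3,2), distance |2-3|+|0-2| = 3
Tile 3: at (2,1), goal (0,2), distance |2-0|+|1-2| = 3
Tile 11: at (2,3), goal (2,2), distance |2-2|+|3-2| = 1
Tile 9: at (3,0), goal (2,0), distance |3-2|+|0-0| = 1
Tile 14: at (3,1), goal (3,1), distance |3-3|+|1-1| = 0
Tile 7: at (3,2), goal (1,2), distance |3-1|+|2-2| = 2
Tile 10: at (3,3), goal (2,1), distance |3-2|+|3-1| = 3
Sum: 2 + 2 + 1 + 3 + 4 + 3 + 2 + 0 + 3 + 3 + 1 + 1 + 0 + 2 + 3 = 30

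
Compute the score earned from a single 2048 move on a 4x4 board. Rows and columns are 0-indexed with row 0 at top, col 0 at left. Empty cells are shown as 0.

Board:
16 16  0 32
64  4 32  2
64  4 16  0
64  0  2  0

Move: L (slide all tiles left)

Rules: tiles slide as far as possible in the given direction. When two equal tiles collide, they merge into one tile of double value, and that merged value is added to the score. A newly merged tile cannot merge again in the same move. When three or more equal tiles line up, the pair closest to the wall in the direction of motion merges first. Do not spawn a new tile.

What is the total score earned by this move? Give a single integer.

Answer: 32

Derivation:
Slide left:
row 0: [16, 16, 0, 32] -> [32, 32, 0, 0]  score +32 (running 32)
row 1: [64, 4, 32, 2] -> [64, 4, 32, 2]  score +0 (running 32)
row 2: [64, 4, 16, 0] -> [64, 4, 16, 0]  score +0 (running 32)
row 3: [64, 0, 2, 0] -> [64, 2, 0, 0]  score +0 (running 32)
Board after move:
32 32  0  0
64  4 32  2
64  4 16  0
64  2  0  0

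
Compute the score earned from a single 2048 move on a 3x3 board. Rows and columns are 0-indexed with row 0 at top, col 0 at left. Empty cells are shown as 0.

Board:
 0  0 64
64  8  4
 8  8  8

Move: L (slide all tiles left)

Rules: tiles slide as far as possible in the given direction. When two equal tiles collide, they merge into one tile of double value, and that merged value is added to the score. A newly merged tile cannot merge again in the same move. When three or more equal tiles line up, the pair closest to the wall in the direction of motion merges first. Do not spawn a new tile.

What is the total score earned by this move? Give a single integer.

Slide left:
row 0: [0, 0, 64] -> [64, 0, 0]  score +0 (running 0)
row 1: [64, 8, 4] -> [64, 8, 4]  score +0 (running 0)
row 2: [8, 8, 8] -> [16, 8, 0]  score +16 (running 16)
Board after move:
64  0  0
64  8  4
16  8  0

Answer: 16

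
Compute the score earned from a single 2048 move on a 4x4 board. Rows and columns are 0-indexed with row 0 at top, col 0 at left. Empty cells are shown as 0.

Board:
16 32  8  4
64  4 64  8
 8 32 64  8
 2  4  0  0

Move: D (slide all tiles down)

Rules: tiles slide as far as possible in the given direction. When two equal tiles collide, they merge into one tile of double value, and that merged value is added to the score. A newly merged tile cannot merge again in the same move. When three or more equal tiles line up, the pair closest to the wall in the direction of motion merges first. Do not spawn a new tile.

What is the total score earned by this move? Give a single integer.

Answer: 144

Derivation:
Slide down:
col 0: [16, 64, 8, 2] -> [16, 64, 8, 2]  score +0 (running 0)
col 1: [32, 4, 32, 4] -> [32, 4, 32, 4]  score +0 (running 0)
col 2: [8, 64, 64, 0] -> [0, 0, 8, 128]  score +128 (running 128)
col 3: [4, 8, 8, 0] -> [0, 0, 4, 16]  score +16 (running 144)
Board after move:
 16  32   0   0
 64   4   0   0
  8  32   8   4
  2   4 128  16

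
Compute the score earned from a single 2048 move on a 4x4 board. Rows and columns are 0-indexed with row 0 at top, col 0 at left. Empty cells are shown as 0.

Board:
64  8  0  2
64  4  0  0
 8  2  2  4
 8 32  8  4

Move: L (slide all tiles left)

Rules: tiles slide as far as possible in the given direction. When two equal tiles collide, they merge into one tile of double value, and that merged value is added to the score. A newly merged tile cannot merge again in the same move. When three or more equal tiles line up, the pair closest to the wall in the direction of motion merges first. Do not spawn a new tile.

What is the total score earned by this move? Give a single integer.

Slide left:
row 0: [64, 8, 0, 2] -> [64, 8, 2, 0]  score +0 (running 0)
row 1: [64, 4, 0, 0] -> [64, 4, 0, 0]  score +0 (running 0)
row 2: [8, 2, 2, 4] -> [8, 4, 4, 0]  score +4 (running 4)
row 3: [8, 32, 8, 4] -> [8, 32, 8, 4]  score +0 (running 4)
Board after move:
64  8  2  0
64  4  0  0
 8  4  4  0
 8 32  8  4

Answer: 4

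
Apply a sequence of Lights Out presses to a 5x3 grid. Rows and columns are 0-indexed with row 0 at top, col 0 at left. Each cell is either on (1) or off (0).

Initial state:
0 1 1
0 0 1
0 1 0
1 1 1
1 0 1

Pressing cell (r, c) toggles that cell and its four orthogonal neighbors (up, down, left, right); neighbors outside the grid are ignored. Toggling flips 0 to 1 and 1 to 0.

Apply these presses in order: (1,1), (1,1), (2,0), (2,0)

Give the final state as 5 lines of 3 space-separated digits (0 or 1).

Answer: 0 1 1
0 0 1
0 1 0
1 1 1
1 0 1

Derivation:
After press 1 at (1,1):
0 0 1
1 1 0
0 0 0
1 1 1
1 0 1

After press 2 at (1,1):
0 1 1
0 0 1
0 1 0
1 1 1
1 0 1

After press 3 at (2,0):
0 1 1
1 0 1
1 0 0
0 1 1
1 0 1

After press 4 at (2,0):
0 1 1
0 0 1
0 1 0
1 1 1
1 0 1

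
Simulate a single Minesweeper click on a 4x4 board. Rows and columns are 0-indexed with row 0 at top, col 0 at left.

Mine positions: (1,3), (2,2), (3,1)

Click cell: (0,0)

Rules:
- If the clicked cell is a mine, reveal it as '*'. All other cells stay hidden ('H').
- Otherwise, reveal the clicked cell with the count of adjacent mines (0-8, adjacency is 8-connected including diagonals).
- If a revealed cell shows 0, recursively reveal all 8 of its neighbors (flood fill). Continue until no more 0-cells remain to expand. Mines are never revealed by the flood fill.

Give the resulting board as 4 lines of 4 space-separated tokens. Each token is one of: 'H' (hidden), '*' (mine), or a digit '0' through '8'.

0 0 1 H
0 1 2 H
1 2 H H
H H H H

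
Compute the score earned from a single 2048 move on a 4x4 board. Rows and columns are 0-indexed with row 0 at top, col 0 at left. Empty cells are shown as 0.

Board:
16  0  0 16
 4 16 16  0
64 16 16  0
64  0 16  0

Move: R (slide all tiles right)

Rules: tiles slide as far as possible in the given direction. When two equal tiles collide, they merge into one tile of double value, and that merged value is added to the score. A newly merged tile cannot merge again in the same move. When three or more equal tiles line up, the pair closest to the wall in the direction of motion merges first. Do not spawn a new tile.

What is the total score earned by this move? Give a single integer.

Slide right:
row 0: [16, 0, 0, 16] -> [0, 0, 0, 32]  score +32 (running 32)
row 1: [4, 16, 16, 0] -> [0, 0, 4, 32]  score +32 (running 64)
row 2: [64, 16, 16, 0] -> [0, 0, 64, 32]  score +32 (running 96)
row 3: [64, 0, 16, 0] -> [0, 0, 64, 16]  score +0 (running 96)
Board after move:
 0  0  0 32
 0  0  4 32
 0  0 64 32
 0  0 64 16

Answer: 96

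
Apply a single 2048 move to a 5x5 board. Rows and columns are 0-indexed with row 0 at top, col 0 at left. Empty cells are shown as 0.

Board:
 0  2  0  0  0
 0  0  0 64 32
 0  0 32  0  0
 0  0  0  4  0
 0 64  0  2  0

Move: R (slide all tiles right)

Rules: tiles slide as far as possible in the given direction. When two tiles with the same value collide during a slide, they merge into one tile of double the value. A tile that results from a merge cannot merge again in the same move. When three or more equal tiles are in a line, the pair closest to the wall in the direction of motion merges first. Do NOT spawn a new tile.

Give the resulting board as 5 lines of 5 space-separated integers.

Slide right:
row 0: [0, 2, 0, 0, 0] -> [0, 0, 0, 0, 2]
row 1: [0, 0, 0, 64, 32] -> [0, 0, 0, 64, 32]
row 2: [0, 0, 32, 0, 0] -> [0, 0, 0, 0, 32]
row 3: [0, 0, 0, 4, 0] -> [0, 0, 0, 0, 4]
row 4: [0, 64, 0, 2, 0] -> [0, 0, 0, 64, 2]

Answer:  0  0  0  0  2
 0  0  0 64 32
 0  0  0  0 32
 0  0  0  0  4
 0  0  0 64  2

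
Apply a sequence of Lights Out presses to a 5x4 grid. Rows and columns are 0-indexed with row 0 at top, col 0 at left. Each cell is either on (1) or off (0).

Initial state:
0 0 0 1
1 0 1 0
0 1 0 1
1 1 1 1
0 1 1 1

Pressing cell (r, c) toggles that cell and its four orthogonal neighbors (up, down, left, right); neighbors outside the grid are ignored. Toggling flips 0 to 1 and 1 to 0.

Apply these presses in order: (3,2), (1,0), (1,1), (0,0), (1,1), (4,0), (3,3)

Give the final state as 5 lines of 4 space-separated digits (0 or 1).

After press 1 at (3,2):
0 0 0 1
1 0 1 0
0 1 1 1
1 0 0 0
0 1 0 1

After press 2 at (1,0):
1 0 0 1
0 1 1 0
1 1 1 1
1 0 0 0
0 1 0 1

After press 3 at (1,1):
1 1 0 1
1 0 0 0
1 0 1 1
1 0 0 0
0 1 0 1

After press 4 at (0,0):
0 0 0 1
0 0 0 0
1 0 1 1
1 0 0 0
0 1 0 1

After press 5 at (1,1):
0 1 0 1
1 1 1 0
1 1 1 1
1 0 0 0
0 1 0 1

After press 6 at (4,0):
0 1 0 1
1 1 1 0
1 1 1 1
0 0 0 0
1 0 0 1

After press 7 at (3,3):
0 1 0 1
1 1 1 0
1 1 1 0
0 0 1 1
1 0 0 0

Answer: 0 1 0 1
1 1 1 0
1 1 1 0
0 0 1 1
1 0 0 0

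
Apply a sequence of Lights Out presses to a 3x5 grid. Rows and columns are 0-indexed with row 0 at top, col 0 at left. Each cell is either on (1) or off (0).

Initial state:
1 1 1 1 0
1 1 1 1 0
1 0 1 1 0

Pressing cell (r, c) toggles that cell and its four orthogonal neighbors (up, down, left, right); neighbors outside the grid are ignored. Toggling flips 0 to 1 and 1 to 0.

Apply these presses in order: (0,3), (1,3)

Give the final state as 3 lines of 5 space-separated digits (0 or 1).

After press 1 at (0,3):
1 1 0 0 1
1 1 1 0 0
1 0 1 1 0

After press 2 at (1,3):
1 1 0 1 1
1 1 0 1 1
1 0 1 0 0

Answer: 1 1 0 1 1
1 1 0 1 1
1 0 1 0 0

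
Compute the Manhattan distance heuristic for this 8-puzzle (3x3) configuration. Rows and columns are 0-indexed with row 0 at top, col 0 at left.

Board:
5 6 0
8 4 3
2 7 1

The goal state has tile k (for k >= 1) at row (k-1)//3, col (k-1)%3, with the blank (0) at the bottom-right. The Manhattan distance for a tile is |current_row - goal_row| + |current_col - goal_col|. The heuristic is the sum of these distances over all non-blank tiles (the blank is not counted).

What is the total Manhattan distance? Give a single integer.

Tile 5: (0,0)->(1,1) = 2
Tile 6: (0,1)->(1,2) = 2
Tile 8: (1,0)->(2,1) = 2
Tile 4: (1,1)->(1,0) = 1
Tile 3: (1,2)->(0,2) = 1
Tile 2: (2,0)->(0,1) = 3
Tile 7: (2,1)->(2,0) = 1
Tile 1: (2,2)->(0,0) = 4
Sum: 2 + 2 + 2 + 1 + 1 + 3 + 1 + 4 = 16

Answer: 16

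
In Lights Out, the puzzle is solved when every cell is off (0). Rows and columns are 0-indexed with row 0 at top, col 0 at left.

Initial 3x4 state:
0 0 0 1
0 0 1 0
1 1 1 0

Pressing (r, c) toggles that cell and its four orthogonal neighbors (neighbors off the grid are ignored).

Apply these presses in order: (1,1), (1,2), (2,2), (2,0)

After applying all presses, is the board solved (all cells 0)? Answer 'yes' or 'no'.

Answer: no

Derivation:
After press 1 at (1,1):
0 1 0 1
1 1 0 0
1 0 1 0

After press 2 at (1,2):
0 1 1 1
1 0 1 1
1 0 0 0

After press 3 at (2,2):
0 1 1 1
1 0 0 1
1 1 1 1

After press 4 at (2,0):
0 1 1 1
0 0 0 1
0 0 1 1

Lights still on: 6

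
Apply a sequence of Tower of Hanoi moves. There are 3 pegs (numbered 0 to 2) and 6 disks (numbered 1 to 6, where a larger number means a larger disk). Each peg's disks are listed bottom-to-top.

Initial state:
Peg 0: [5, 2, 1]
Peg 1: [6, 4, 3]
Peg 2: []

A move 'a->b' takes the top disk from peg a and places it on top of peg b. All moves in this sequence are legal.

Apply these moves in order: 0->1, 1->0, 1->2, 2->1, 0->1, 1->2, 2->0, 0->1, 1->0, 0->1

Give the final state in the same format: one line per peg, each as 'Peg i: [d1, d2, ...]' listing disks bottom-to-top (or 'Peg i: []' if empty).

After move 1 (0->1):
Peg 0: [5, 2]
Peg 1: [6, 4, 3, 1]
Peg 2: []

After move 2 (1->0):
Peg 0: [5, 2, 1]
Peg 1: [6, 4, 3]
Peg 2: []

After move 3 (1->2):
Peg 0: [5, 2, 1]
Peg 1: [6, 4]
Peg 2: [3]

After move 4 (2->1):
Peg 0: [5, 2, 1]
Peg 1: [6, 4, 3]
Peg 2: []

After move 5 (0->1):
Peg 0: [5, 2]
Peg 1: [6, 4, 3, 1]
Peg 2: []

After move 6 (1->2):
Peg 0: [5, 2]
Peg 1: [6, 4, 3]
Peg 2: [1]

After move 7 (2->0):
Peg 0: [5, 2, 1]
Peg 1: [6, 4, 3]
Peg 2: []

After move 8 (0->1):
Peg 0: [5, 2]
Peg 1: [6, 4, 3, 1]
Peg 2: []

After move 9 (1->0):
Peg 0: [5, 2, 1]
Peg 1: [6, 4, 3]
Peg 2: []

After move 10 (0->1):
Peg 0: [5, 2]
Peg 1: [6, 4, 3, 1]
Peg 2: []

Answer: Peg 0: [5, 2]
Peg 1: [6, 4, 3, 1]
Peg 2: []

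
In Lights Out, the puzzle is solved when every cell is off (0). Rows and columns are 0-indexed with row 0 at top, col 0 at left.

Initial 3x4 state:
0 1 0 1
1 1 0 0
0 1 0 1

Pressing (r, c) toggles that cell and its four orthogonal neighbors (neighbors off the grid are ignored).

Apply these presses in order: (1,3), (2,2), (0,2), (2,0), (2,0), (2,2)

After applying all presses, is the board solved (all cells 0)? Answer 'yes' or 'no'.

Answer: no

Derivation:
After press 1 at (1,3):
0 1 0 0
1 1 1 1
0 1 0 0

After press 2 at (2,2):
0 1 0 0
1 1 0 1
0 0 1 1

After press 3 at (0,2):
0 0 1 1
1 1 1 1
0 0 1 1

After press 4 at (2,0):
0 0 1 1
0 1 1 1
1 1 1 1

After press 5 at (2,0):
0 0 1 1
1 1 1 1
0 0 1 1

After press 6 at (2,2):
0 0 1 1
1 1 0 1
0 1 0 0

Lights still on: 6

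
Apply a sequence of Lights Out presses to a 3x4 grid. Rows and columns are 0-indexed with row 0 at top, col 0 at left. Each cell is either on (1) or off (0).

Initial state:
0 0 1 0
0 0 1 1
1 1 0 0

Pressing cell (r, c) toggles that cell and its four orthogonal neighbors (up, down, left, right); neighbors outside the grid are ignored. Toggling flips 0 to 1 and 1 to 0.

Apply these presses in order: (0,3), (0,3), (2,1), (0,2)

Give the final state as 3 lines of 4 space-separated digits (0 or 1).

Answer: 0 1 0 1
0 1 0 1
0 0 1 0

Derivation:
After press 1 at (0,3):
0 0 0 1
0 0 1 0
1 1 0 0

After press 2 at (0,3):
0 0 1 0
0 0 1 1
1 1 0 0

After press 3 at (2,1):
0 0 1 0
0 1 1 1
0 0 1 0

After press 4 at (0,2):
0 1 0 1
0 1 0 1
0 0 1 0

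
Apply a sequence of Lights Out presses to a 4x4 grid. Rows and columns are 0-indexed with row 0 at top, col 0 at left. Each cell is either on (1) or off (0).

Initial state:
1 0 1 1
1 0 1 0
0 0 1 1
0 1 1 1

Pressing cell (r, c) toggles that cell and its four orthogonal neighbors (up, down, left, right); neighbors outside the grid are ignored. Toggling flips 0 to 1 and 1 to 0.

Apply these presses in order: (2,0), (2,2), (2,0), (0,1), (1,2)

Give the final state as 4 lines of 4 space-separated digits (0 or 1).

After press 1 at (2,0):
1 0 1 1
0 0 1 0
1 1 1 1
1 1 1 1

After press 2 at (2,2):
1 0 1 1
0 0 0 0
1 0 0 0
1 1 0 1

After press 3 at (2,0):
1 0 1 1
1 0 0 0
0 1 0 0
0 1 0 1

After press 4 at (0,1):
0 1 0 1
1 1 0 0
0 1 0 0
0 1 0 1

After press 5 at (1,2):
0 1 1 1
1 0 1 1
0 1 1 0
0 1 0 1

Answer: 0 1 1 1
1 0 1 1
0 1 1 0
0 1 0 1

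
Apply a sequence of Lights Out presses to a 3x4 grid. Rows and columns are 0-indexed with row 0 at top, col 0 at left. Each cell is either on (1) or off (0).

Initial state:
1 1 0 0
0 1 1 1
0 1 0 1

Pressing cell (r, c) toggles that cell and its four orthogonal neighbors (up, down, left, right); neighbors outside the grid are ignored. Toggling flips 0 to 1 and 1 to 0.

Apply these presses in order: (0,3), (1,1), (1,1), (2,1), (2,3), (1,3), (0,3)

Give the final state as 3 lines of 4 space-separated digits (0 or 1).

After press 1 at (0,3):
1 1 1 1
0 1 1 0
0 1 0 1

After press 2 at (1,1):
1 0 1 1
1 0 0 0
0 0 0 1

After press 3 at (1,1):
1 1 1 1
0 1 1 0
0 1 0 1

After press 4 at (2,1):
1 1 1 1
0 0 1 0
1 0 1 1

After press 5 at (2,3):
1 1 1 1
0 0 1 1
1 0 0 0

After press 6 at (1,3):
1 1 1 0
0 0 0 0
1 0 0 1

After press 7 at (0,3):
1 1 0 1
0 0 0 1
1 0 0 1

Answer: 1 1 0 1
0 0 0 1
1 0 0 1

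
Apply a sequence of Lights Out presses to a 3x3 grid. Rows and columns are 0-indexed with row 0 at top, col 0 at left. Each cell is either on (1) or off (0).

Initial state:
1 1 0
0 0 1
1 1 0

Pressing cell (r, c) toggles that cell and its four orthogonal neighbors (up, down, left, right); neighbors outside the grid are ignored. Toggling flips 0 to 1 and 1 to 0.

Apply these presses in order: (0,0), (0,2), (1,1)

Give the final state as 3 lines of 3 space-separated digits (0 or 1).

After press 1 at (0,0):
0 0 0
1 0 1
1 1 0

After press 2 at (0,2):
0 1 1
1 0 0
1 1 0

After press 3 at (1,1):
0 0 1
0 1 1
1 0 0

Answer: 0 0 1
0 1 1
1 0 0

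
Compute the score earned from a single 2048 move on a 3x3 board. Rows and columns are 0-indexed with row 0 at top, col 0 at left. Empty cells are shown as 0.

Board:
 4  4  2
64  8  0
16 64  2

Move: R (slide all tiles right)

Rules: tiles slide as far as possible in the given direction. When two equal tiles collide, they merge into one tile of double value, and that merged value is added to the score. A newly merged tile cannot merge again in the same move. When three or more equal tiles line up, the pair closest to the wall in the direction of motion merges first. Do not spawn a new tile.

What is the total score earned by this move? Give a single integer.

Answer: 8

Derivation:
Slide right:
row 0: [4, 4, 2] -> [0, 8, 2]  score +8 (running 8)
row 1: [64, 8, 0] -> [0, 64, 8]  score +0 (running 8)
row 2: [16, 64, 2] -> [16, 64, 2]  score +0 (running 8)
Board after move:
 0  8  2
 0 64  8
16 64  2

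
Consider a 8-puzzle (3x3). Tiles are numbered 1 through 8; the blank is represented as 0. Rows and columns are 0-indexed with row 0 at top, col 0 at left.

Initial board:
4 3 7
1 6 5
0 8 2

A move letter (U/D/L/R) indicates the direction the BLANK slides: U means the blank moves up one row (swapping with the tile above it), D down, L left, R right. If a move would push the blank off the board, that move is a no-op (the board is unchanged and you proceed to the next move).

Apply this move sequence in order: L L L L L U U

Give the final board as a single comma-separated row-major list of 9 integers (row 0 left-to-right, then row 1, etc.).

After move 1 (L):
4 3 7
1 6 5
0 8 2

After move 2 (L):
4 3 7
1 6 5
0 8 2

After move 3 (L):
4 3 7
1 6 5
0 8 2

After move 4 (L):
4 3 7
1 6 5
0 8 2

After move 5 (L):
4 3 7
1 6 5
0 8 2

After move 6 (U):
4 3 7
0 6 5
1 8 2

After move 7 (U):
0 3 7
4 6 5
1 8 2

Answer: 0, 3, 7, 4, 6, 5, 1, 8, 2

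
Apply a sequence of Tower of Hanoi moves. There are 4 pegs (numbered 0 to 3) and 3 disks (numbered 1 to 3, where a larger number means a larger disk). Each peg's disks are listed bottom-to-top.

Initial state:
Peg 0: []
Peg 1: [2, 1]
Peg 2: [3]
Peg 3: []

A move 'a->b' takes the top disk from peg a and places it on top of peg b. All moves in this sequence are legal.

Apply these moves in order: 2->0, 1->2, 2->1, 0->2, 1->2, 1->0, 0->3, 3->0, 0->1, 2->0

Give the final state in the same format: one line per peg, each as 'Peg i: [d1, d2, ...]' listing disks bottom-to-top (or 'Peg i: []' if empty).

Answer: Peg 0: [1]
Peg 1: [2]
Peg 2: [3]
Peg 3: []

Derivation:
After move 1 (2->0):
Peg 0: [3]
Peg 1: [2, 1]
Peg 2: []
Peg 3: []

After move 2 (1->2):
Peg 0: [3]
Peg 1: [2]
Peg 2: [1]
Peg 3: []

After move 3 (2->1):
Peg 0: [3]
Peg 1: [2, 1]
Peg 2: []
Peg 3: []

After move 4 (0->2):
Peg 0: []
Peg 1: [2, 1]
Peg 2: [3]
Peg 3: []

After move 5 (1->2):
Peg 0: []
Peg 1: [2]
Peg 2: [3, 1]
Peg 3: []

After move 6 (1->0):
Peg 0: [2]
Peg 1: []
Peg 2: [3, 1]
Peg 3: []

After move 7 (0->3):
Peg 0: []
Peg 1: []
Peg 2: [3, 1]
Peg 3: [2]

After move 8 (3->0):
Peg 0: [2]
Peg 1: []
Peg 2: [3, 1]
Peg 3: []

After move 9 (0->1):
Peg 0: []
Peg 1: [2]
Peg 2: [3, 1]
Peg 3: []

After move 10 (2->0):
Peg 0: [1]
Peg 1: [2]
Peg 2: [3]
Peg 3: []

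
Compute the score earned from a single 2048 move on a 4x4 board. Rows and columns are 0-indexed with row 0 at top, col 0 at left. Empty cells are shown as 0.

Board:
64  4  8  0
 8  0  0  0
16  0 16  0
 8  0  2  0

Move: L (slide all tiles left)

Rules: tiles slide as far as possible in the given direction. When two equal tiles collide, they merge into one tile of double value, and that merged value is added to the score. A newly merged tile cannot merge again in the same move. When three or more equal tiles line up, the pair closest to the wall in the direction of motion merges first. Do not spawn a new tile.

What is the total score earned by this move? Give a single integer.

Answer: 32

Derivation:
Slide left:
row 0: [64, 4, 8, 0] -> [64, 4, 8, 0]  score +0 (running 0)
row 1: [8, 0, 0, 0] -> [8, 0, 0, 0]  score +0 (running 0)
row 2: [16, 0, 16, 0] -> [32, 0, 0, 0]  score +32 (running 32)
row 3: [8, 0, 2, 0] -> [8, 2, 0, 0]  score +0 (running 32)
Board after move:
64  4  8  0
 8  0  0  0
32  0  0  0
 8  2  0  0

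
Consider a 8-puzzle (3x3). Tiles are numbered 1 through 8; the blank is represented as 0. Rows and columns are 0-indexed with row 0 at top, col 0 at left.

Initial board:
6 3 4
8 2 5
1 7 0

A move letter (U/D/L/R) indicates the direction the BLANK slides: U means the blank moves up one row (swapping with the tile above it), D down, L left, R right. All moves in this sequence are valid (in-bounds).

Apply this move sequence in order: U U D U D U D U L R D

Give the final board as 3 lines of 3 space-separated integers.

Answer: 6 3 4
8 2 0
1 7 5

Derivation:
After move 1 (U):
6 3 4
8 2 0
1 7 5

After move 2 (U):
6 3 0
8 2 4
1 7 5

After move 3 (D):
6 3 4
8 2 0
1 7 5

After move 4 (U):
6 3 0
8 2 4
1 7 5

After move 5 (D):
6 3 4
8 2 0
1 7 5

After move 6 (U):
6 3 0
8 2 4
1 7 5

After move 7 (D):
6 3 4
8 2 0
1 7 5

After move 8 (U):
6 3 0
8 2 4
1 7 5

After move 9 (L):
6 0 3
8 2 4
1 7 5

After move 10 (R):
6 3 0
8 2 4
1 7 5

After move 11 (D):
6 3 4
8 2 0
1 7 5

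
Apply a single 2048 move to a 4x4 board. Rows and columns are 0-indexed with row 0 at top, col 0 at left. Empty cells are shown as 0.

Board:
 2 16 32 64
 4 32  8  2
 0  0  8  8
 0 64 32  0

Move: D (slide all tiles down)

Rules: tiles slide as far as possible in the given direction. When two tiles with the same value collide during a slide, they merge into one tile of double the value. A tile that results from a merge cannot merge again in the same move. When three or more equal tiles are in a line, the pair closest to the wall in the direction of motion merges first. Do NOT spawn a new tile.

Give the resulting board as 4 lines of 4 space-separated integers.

Answer:  0  0  0  0
 0 16 32 64
 2 32 16  2
 4 64 32  8

Derivation:
Slide down:
col 0: [2, 4, 0, 0] -> [0, 0, 2, 4]
col 1: [16, 32, 0, 64] -> [0, 16, 32, 64]
col 2: [32, 8, 8, 32] -> [0, 32, 16, 32]
col 3: [64, 2, 8, 0] -> [0, 64, 2, 8]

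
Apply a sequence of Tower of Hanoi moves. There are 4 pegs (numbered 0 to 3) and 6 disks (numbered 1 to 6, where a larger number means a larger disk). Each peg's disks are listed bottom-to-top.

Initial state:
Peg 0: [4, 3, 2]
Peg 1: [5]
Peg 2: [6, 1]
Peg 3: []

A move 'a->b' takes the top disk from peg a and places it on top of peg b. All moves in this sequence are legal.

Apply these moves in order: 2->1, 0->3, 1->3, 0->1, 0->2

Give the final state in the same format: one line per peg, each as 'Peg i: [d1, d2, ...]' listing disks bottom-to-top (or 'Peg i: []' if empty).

Answer: Peg 0: []
Peg 1: [5, 3]
Peg 2: [6, 4]
Peg 3: [2, 1]

Derivation:
After move 1 (2->1):
Peg 0: [4, 3, 2]
Peg 1: [5, 1]
Peg 2: [6]
Peg 3: []

After move 2 (0->3):
Peg 0: [4, 3]
Peg 1: [5, 1]
Peg 2: [6]
Peg 3: [2]

After move 3 (1->3):
Peg 0: [4, 3]
Peg 1: [5]
Peg 2: [6]
Peg 3: [2, 1]

After move 4 (0->1):
Peg 0: [4]
Peg 1: [5, 3]
Peg 2: [6]
Peg 3: [2, 1]

After move 5 (0->2):
Peg 0: []
Peg 1: [5, 3]
Peg 2: [6, 4]
Peg 3: [2, 1]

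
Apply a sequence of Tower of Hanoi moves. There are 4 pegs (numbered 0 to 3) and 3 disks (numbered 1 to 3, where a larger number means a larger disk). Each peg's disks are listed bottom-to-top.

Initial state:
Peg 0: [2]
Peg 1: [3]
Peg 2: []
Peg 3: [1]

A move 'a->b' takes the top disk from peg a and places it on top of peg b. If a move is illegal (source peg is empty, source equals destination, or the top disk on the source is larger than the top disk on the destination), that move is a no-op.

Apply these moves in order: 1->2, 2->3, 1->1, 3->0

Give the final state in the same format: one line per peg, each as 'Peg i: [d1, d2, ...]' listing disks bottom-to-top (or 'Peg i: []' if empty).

After move 1 (1->2):
Peg 0: [2]
Peg 1: []
Peg 2: [3]
Peg 3: [1]

After move 2 (2->3):
Peg 0: [2]
Peg 1: []
Peg 2: [3]
Peg 3: [1]

After move 3 (1->1):
Peg 0: [2]
Peg 1: []
Peg 2: [3]
Peg 3: [1]

After move 4 (3->0):
Peg 0: [2, 1]
Peg 1: []
Peg 2: [3]
Peg 3: []

Answer: Peg 0: [2, 1]
Peg 1: []
Peg 2: [3]
Peg 3: []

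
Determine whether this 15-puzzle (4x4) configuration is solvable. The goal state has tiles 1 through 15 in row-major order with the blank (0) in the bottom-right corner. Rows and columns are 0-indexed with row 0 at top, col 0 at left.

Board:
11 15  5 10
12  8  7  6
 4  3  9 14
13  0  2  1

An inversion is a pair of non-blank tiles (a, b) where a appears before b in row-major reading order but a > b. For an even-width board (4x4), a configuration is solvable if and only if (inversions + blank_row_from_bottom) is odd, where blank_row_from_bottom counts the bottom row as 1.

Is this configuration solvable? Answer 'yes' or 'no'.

Answer: no

Derivation:
Inversions: 71
Blank is in row 3 (0-indexed from top), which is row 1 counting from the bottom (bottom = 1).
71 + 1 = 72, which is even, so the puzzle is not solvable.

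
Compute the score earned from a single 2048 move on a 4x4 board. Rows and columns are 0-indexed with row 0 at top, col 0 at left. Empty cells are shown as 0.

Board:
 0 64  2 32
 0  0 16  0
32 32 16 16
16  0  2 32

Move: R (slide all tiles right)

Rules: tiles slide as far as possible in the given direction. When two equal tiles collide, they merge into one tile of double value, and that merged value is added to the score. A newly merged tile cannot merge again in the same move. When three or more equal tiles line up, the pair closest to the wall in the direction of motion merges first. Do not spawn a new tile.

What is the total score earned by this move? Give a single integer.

Answer: 96

Derivation:
Slide right:
row 0: [0, 64, 2, 32] -> [0, 64, 2, 32]  score +0 (running 0)
row 1: [0, 0, 16, 0] -> [0, 0, 0, 16]  score +0 (running 0)
row 2: [32, 32, 16, 16] -> [0, 0, 64, 32]  score +96 (running 96)
row 3: [16, 0, 2, 32] -> [0, 16, 2, 32]  score +0 (running 96)
Board after move:
 0 64  2 32
 0  0  0 16
 0  0 64 32
 0 16  2 32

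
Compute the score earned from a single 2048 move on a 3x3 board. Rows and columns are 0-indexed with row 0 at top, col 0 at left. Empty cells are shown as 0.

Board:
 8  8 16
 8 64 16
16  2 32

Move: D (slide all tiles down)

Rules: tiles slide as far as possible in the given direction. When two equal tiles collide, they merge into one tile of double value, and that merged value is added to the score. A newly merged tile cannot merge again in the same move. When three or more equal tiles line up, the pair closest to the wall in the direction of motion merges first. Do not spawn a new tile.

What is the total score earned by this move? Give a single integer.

Answer: 48

Derivation:
Slide down:
col 0: [8, 8, 16] -> [0, 16, 16]  score +16 (running 16)
col 1: [8, 64, 2] -> [8, 64, 2]  score +0 (running 16)
col 2: [16, 16, 32] -> [0, 32, 32]  score +32 (running 48)
Board after move:
 0  8  0
16 64 32
16  2 32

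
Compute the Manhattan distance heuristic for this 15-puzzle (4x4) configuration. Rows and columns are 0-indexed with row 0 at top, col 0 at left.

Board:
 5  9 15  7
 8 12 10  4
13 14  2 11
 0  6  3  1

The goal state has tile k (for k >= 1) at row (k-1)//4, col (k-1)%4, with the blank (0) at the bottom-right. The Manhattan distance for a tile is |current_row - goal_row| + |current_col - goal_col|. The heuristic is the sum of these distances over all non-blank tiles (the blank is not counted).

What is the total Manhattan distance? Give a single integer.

Answer: 35

Derivation:
Tile 5: at (0,0), goal (1,0), distance |0-1|+|0-0| = 1
Tile 9: at (0,1), goal (2,0), distance |0-2|+|1-0| = 3
Tile 15: at (0,2), goal (3,2), distance |0-3|+|2-2| = 3
Tile 7: at (0,3), goal (1,2), distance |0-1|+|3-2| = 2
Tile 8: at (1,0), goal (1,3), distance |1-1|+|0-3| = 3
Tile 12: at (1,1), goal (2,3), distance |1-2|+|1-3| = 3
Tile 10: at (1,2), goal (2,1), distance |1-2|+|2-1| = 2
Tile 4: at (1,3), goal (0,3), distance |1-0|+|3-3| = 1
Tile 13: at (2,0), goal (3,0), distance |2-3|+|0-0| = 1
Tile 14: at (2,1), goal (3,1), distance |2-3|+|1-1| = 1
Tile 2: at (2,2), goal (0,1), distance |2-0|+|2-1| = 3
Tile 11: at (2,3), goal (2,2), distance |2-2|+|3-2| = 1
Tile 6: at (3,1), goal (1,1), distance |3-1|+|1-1| = 2
Tile 3: at (3,2), goal (0,2), distance |3-0|+|2-2| = 3
Tile 1: at (3,3), goal (0,0), distance |3-0|+|3-0| = 6
Sum: 1 + 3 + 3 + 2 + 3 + 3 + 2 + 1 + 1 + 1 + 3 + 1 + 2 + 3 + 6 = 35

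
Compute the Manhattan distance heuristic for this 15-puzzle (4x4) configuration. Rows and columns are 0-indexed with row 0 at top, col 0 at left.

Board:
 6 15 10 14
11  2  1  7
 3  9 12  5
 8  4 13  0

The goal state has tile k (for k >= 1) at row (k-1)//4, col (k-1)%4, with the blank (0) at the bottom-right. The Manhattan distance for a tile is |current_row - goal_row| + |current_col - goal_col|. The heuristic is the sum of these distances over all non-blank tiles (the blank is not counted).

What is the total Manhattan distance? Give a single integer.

Answer: 44

Derivation:
Tile 6: (0,0)->(1,1) = 2
Tile 15: (0,1)->(3,2) = 4
Tile 10: (0,2)->(2,1) = 3
Tile 14: (0,3)->(3,1) = 5
Tile 11: (1,0)->(2,2) = 3
Tile 2: (1,1)->(0,1) = 1
Tile 1: (1,2)->(0,0) = 3
Tile 7: (1,3)->(1,2) = 1
Tile 3: (2,0)->(0,2) = 4
Tile 9: (2,1)->(2,0) = 1
Tile 12: (2,2)->(2,3) = 1
Tile 5: (2,3)->(1,0) = 4
Tile 8: (3,0)->(1,3) = 5
Tile 4: (3,1)->(0,3) = 5
Tile 13: (3,2)->(3,0) = 2
Sum: 2 + 4 + 3 + 5 + 3 + 1 + 3 + 1 + 4 + 1 + 1 + 4 + 5 + 5 + 2 = 44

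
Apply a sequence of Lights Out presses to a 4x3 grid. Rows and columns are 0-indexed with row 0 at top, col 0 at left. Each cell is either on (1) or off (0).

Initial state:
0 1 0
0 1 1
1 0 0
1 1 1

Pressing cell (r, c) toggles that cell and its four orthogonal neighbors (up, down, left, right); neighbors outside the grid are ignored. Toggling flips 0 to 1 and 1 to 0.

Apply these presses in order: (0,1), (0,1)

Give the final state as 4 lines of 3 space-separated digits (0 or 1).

After press 1 at (0,1):
1 0 1
0 0 1
1 0 0
1 1 1

After press 2 at (0,1):
0 1 0
0 1 1
1 0 0
1 1 1

Answer: 0 1 0
0 1 1
1 0 0
1 1 1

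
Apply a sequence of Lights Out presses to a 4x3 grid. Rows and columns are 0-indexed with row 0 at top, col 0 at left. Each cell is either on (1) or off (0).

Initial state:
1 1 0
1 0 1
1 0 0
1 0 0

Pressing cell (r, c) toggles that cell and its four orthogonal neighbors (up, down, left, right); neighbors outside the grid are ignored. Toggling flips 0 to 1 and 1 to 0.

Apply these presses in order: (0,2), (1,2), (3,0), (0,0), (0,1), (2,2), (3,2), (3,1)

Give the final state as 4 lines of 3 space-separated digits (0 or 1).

After press 1 at (0,2):
1 0 1
1 0 0
1 0 0
1 0 0

After press 2 at (1,2):
1 0 0
1 1 1
1 0 1
1 0 0

After press 3 at (3,0):
1 0 0
1 1 1
0 0 1
0 1 0

After press 4 at (0,0):
0 1 0
0 1 1
0 0 1
0 1 0

After press 5 at (0,1):
1 0 1
0 0 1
0 0 1
0 1 0

After press 6 at (2,2):
1 0 1
0 0 0
0 1 0
0 1 1

After press 7 at (3,2):
1 0 1
0 0 0
0 1 1
0 0 0

After press 8 at (3,1):
1 0 1
0 0 0
0 0 1
1 1 1

Answer: 1 0 1
0 0 0
0 0 1
1 1 1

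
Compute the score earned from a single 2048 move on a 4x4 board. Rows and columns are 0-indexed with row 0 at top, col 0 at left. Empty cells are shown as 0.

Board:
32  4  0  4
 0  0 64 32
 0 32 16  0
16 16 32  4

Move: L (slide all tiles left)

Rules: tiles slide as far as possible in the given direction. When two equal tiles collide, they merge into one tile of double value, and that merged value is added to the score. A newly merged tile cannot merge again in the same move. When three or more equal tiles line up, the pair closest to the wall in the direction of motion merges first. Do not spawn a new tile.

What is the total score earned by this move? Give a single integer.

Slide left:
row 0: [32, 4, 0, 4] -> [32, 8, 0, 0]  score +8 (running 8)
row 1: [0, 0, 64, 32] -> [64, 32, 0, 0]  score +0 (running 8)
row 2: [0, 32, 16, 0] -> [32, 16, 0, 0]  score +0 (running 8)
row 3: [16, 16, 32, 4] -> [32, 32, 4, 0]  score +32 (running 40)
Board after move:
32  8  0  0
64 32  0  0
32 16  0  0
32 32  4  0

Answer: 40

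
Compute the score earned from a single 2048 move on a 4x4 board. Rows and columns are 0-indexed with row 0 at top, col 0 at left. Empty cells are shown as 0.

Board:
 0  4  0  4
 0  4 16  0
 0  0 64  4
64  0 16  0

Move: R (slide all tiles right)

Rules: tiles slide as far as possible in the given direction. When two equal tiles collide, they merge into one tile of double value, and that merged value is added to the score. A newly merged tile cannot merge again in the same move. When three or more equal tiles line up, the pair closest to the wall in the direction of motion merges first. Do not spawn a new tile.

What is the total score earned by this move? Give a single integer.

Answer: 8

Derivation:
Slide right:
row 0: [0, 4, 0, 4] -> [0, 0, 0, 8]  score +8 (running 8)
row 1: [0, 4, 16, 0] -> [0, 0, 4, 16]  score +0 (running 8)
row 2: [0, 0, 64, 4] -> [0, 0, 64, 4]  score +0 (running 8)
row 3: [64, 0, 16, 0] -> [0, 0, 64, 16]  score +0 (running 8)
Board after move:
 0  0  0  8
 0  0  4 16
 0  0 64  4
 0  0 64 16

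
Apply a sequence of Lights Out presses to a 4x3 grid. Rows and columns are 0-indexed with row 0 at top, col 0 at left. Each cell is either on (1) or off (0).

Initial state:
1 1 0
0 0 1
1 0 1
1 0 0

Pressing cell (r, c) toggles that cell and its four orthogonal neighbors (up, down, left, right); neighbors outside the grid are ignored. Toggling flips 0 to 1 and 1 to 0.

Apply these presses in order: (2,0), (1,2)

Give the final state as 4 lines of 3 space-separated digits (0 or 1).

After press 1 at (2,0):
1 1 0
1 0 1
0 1 1
0 0 0

After press 2 at (1,2):
1 1 1
1 1 0
0 1 0
0 0 0

Answer: 1 1 1
1 1 0
0 1 0
0 0 0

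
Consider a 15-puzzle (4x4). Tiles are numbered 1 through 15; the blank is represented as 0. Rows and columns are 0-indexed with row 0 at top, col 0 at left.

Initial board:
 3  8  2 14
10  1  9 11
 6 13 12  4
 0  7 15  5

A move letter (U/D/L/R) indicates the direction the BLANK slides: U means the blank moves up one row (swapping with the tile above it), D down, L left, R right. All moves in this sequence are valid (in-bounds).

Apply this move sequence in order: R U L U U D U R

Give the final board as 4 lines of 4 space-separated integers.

After move 1 (R):
 3  8  2 14
10  1  9 11
 6 13 12  4
 7  0 15  5

After move 2 (U):
 3  8  2 14
10  1  9 11
 6  0 12  4
 7 13 15  5

After move 3 (L):
 3  8  2 14
10  1  9 11
 0  6 12  4
 7 13 15  5

After move 4 (U):
 3  8  2 14
 0  1  9 11
10  6 12  4
 7 13 15  5

After move 5 (U):
 0  8  2 14
 3  1  9 11
10  6 12  4
 7 13 15  5

After move 6 (D):
 3  8  2 14
 0  1  9 11
10  6 12  4
 7 13 15  5

After move 7 (U):
 0  8  2 14
 3  1  9 11
10  6 12  4
 7 13 15  5

After move 8 (R):
 8  0  2 14
 3  1  9 11
10  6 12  4
 7 13 15  5

Answer:  8  0  2 14
 3  1  9 11
10  6 12  4
 7 13 15  5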